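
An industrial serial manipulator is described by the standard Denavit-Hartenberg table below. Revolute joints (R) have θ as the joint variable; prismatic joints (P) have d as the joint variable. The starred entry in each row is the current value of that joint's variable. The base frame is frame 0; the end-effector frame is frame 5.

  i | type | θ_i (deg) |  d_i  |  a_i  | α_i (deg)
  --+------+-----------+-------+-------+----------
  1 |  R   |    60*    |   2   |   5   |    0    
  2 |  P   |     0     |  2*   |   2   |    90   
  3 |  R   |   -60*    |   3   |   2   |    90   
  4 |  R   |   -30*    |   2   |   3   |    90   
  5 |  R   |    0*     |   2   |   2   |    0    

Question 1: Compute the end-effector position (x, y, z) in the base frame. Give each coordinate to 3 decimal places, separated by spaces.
after link 1: o_1 = (2.5000, 4.3301, 2.0000)
after link 2: o_2 = (3.5000, 6.0622, 4.0000)
after link 3: o_3 = (6.5981, 5.4282, 2.2679)
after link 4: o_4 = (5.0825, 5.8032, -0.9821)
after link 5: o_5 = (2.8995, 7.4862, -1.6160)

2.900 7.486 -1.616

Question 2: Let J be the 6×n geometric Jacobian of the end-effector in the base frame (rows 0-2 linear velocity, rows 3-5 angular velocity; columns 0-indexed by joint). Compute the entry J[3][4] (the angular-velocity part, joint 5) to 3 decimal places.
axis z_4 = (-0.8750,0.2165,0.4330); lever o_n−o_4 = (-2.1830,1.6830,-0.6340)
cross product → J_v[:, 4] = (-0.8660,-1.5000,-1.0000)
J_ω[:, 4] = z_4
entry J[3][4] = -0.8750

-0.875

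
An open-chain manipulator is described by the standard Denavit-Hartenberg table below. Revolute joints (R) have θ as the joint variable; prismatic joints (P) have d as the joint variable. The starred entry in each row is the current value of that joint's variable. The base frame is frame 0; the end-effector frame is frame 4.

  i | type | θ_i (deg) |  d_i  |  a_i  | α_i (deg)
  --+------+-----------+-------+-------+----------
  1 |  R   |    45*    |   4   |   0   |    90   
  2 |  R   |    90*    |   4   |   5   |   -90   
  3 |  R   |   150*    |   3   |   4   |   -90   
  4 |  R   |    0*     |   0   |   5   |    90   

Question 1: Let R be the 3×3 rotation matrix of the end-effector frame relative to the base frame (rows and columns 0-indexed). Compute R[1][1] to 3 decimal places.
-0.612

End-effector y-axis (col 1 of R) = (0.6124,-0.6124,-0.5000)
R[1][1] = -0.6124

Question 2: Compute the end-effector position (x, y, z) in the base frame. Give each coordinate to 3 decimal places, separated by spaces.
-2.475 -1.768 1.206

after link 1: o_1 = (0.0000, 0.0000, 4.0000)
after link 2: o_2 = (2.8284, -2.8284, 9.0000)
after link 3: o_3 = (-0.7071, -3.5355, 5.5359)
after link 4: o_4 = (-2.4749, -1.7678, 1.2058)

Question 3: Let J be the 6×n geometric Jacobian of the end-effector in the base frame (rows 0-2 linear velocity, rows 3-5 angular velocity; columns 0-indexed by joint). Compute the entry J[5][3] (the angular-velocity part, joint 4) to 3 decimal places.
axis z_3 = (0.6124,-0.6124,-0.5000); lever o_n−o_3 = (-1.7678,1.7678,-4.3301)
cross product → J_v[:, 3] = (3.5355,3.5355,-0.0000)
J_ω[:, 3] = z_3
entry J[5][3] = -0.5000

-0.500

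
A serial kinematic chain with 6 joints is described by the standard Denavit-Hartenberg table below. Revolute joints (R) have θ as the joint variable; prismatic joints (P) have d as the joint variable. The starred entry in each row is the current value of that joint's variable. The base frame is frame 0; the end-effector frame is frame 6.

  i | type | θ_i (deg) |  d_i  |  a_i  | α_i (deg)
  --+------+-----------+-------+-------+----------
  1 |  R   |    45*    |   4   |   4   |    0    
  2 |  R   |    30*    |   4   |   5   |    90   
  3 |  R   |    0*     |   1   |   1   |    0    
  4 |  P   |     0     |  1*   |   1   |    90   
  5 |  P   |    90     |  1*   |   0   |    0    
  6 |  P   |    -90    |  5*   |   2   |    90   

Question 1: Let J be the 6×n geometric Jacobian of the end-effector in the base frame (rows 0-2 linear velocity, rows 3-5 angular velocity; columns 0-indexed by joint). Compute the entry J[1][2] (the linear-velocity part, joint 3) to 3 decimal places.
5.796

axis z_2 = (0.9659,-0.2588,0.0000); lever o_n−o_2 = (2.9671,3.3461,-6.0000)
cross product → J_v[:, 2] = (1.5529,5.7956,4.0000)
J_ω[:, 2] = z_2
entry J[1][2] = 5.7956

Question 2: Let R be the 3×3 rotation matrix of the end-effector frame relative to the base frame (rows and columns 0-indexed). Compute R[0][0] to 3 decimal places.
End-effector x-axis (col 0 of R) = (0.2588,0.9659,0.0000)
R[0][0] = 0.2588

0.259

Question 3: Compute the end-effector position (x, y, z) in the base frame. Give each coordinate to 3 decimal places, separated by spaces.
after link 1: o_1 = (2.8284, 2.8284, 4.0000)
after link 2: o_2 = (4.1225, 7.6581, 8.0000)
after link 3: o_3 = (5.3473, 8.3652, 8.0000)
after link 4: o_4 = (6.5720, 9.0723, 8.0000)
after link 5: o_5 = (6.5720, 9.0723, 7.0000)
after link 6: o_6 = (7.0897, 11.0041, 2.0000)

7.090 11.004 2.000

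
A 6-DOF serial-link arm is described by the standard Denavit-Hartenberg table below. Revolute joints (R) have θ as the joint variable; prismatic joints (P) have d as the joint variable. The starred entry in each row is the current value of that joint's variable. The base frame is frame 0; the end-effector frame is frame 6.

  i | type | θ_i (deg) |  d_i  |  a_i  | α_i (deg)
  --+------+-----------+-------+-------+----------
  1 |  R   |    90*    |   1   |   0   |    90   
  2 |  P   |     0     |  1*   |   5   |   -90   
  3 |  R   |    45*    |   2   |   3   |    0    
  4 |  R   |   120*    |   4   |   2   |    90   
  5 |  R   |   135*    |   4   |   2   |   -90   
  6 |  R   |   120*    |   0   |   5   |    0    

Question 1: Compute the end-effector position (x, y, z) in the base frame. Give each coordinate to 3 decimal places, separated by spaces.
after link 1: o_1 = (0.0000, 0.0000, 1.0000)
after link 2: o_2 = (1.0000, 5.0000, 1.0000)
after link 3: o_3 = (-1.1213, 7.1213, 3.0000)
after link 4: o_4 = (-1.6390, 5.1895, 7.0000)
after link 5: o_5 = (-5.1366, 7.5908, 8.4142)
after link 6: o_6 = (-1.4116, 4.7625, 6.6464)

-1.412 4.763 6.646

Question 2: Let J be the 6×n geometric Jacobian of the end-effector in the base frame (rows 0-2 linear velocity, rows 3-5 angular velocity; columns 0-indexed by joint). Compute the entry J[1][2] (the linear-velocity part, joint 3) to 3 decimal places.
axis z_2 = (0.0000,0.0000,1.0000); lever o_n−o_2 = (-2.4116,-0.2375,5.6464)
cross product → J_v[:, 2] = (0.2375,-2.4116,0.0000)
J_ω[:, 2] = z_2
entry J[1][2] = -2.4116

-2.412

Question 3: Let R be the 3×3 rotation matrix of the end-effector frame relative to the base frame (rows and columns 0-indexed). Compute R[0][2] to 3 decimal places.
0.183

End-effector z-axis (col 2 of R) = (0.1830,0.6830,-0.7071)
R[0][2] = 0.1830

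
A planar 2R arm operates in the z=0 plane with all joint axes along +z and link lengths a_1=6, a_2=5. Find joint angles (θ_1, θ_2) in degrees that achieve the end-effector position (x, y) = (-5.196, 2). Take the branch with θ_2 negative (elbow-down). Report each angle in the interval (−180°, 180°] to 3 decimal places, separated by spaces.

-150.000 -120.002

cos θ_2 = (30.9984−6²−5²)/(2·6·5) = -0.5000; θ_2 = -120.0017° (elbow-down)
β = atan2(2.0000,-5.1960) = 158.9477°; ψ = atan2(-4.3301,3.4999) = -51.0523°
θ_1 = β − ψ = 210.0000°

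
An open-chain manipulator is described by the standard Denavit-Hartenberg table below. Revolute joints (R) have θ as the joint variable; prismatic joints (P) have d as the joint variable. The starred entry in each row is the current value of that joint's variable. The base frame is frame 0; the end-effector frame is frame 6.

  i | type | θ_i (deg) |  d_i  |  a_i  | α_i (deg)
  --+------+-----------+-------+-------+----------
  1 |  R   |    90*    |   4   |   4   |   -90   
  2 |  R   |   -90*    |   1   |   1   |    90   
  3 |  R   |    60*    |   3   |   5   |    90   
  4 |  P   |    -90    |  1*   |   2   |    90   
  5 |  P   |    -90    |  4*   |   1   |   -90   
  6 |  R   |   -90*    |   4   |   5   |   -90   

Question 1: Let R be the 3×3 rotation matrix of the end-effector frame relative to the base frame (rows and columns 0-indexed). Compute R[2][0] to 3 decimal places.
End-effector x-axis (col 0 of R) = (0.8660,-0.0000,-0.5000)
R[2][0] = -0.5000

-0.500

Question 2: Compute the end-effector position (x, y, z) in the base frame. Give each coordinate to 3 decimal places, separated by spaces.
after link 1: o_1 = (0.0000, 4.0000, 4.0000)
after link 2: o_2 = (-1.0000, 4.0000, 5.0000)
after link 3: o_3 = (-5.3301, 1.0000, 7.5000)
after link 4: o_4 = (-4.8301, 3.0000, 8.3660)
after link 5: o_5 = (-1.8660, 3.0000, 5.5000)
after link 6: o_6 = (2.4641, 7.0000, 3.0000)

2.464 7.000 3.000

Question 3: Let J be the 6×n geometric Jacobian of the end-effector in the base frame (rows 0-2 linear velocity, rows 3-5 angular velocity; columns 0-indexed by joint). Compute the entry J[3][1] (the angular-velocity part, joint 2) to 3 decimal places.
-1.000

axis z_1 = (-1.0000,0.0000,0.0000); lever o_n−o_1 = (2.4641,3.0000,-1.0000)
cross product → J_v[:, 1] = (-0.0000,-1.0000,-3.0000)
J_ω[:, 1] = z_1
entry J[3][1] = -1.0000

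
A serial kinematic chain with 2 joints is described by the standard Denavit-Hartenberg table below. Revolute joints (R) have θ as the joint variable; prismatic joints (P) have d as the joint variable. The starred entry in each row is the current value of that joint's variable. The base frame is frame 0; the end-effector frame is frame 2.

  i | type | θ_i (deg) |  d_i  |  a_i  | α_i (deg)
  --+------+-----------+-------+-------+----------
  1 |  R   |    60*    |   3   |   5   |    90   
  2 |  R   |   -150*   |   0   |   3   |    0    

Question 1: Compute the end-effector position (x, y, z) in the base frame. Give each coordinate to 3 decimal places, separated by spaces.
1.201 2.080 1.500

after link 1: o_1 = (2.5000, 4.3301, 3.0000)
after link 2: o_2 = (1.2010, 2.0801, 1.5000)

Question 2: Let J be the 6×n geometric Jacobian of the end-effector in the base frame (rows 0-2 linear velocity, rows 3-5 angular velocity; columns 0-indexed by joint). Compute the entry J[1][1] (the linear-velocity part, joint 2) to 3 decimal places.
1.299

axis z_1 = (0.8660,-0.5000,0.0000); lever o_n−o_1 = (-1.2990,-2.2500,-1.5000)
cross product → J_v[:, 1] = (0.7500,1.2990,-2.5981)
J_ω[:, 1] = z_1
entry J[1][1] = 1.2990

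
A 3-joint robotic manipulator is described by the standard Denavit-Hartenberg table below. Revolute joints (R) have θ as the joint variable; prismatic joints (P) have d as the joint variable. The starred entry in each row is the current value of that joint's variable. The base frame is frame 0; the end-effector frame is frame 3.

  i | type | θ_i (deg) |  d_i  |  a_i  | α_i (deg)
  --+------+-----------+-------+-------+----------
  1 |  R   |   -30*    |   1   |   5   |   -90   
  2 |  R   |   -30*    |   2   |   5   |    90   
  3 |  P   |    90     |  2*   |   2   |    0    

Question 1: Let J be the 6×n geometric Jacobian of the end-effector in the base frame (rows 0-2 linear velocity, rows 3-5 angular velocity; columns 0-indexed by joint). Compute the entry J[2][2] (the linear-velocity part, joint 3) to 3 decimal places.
prismatic axis z_2 = (-0.4330,0.2500,0.8660)
J_v[:, 2] = z_2; J_ω[:, 2] = (0,0,0)
entry J[2][2] = 0.8660

0.866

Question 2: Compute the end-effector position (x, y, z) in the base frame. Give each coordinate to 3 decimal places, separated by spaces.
9.214 -0.701 5.232

after link 1: o_1 = (4.3301, -2.5000, 1.0000)
after link 2: o_2 = (9.0801, -2.9330, 3.5000)
after link 3: o_3 = (9.2141, -0.7010, 5.2321)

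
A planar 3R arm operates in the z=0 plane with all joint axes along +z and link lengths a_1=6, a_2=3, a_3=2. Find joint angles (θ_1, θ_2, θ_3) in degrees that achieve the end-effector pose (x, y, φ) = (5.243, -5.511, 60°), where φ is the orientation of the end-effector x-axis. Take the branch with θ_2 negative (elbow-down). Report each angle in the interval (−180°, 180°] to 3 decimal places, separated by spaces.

-45.006 -44.980 149.985

wrist centre = target − a_3·(cos φ, sin φ) = (4.2430, -7.2431)
cos θ_2 = (70.4648−6²−3²)/(2·6·3) = 0.7074; θ_2 = -44.9798° (elbow-down)
β = atan2(-7.2431,4.2430) = -59.6381°; ψ = atan2(-2.1206,8.1221) = -14.6326°
θ_1 = β − ψ = -45.0055°
θ_3 = φ − θ_1 − θ_2 = 149.9853° (wrapped to (-180°,180°])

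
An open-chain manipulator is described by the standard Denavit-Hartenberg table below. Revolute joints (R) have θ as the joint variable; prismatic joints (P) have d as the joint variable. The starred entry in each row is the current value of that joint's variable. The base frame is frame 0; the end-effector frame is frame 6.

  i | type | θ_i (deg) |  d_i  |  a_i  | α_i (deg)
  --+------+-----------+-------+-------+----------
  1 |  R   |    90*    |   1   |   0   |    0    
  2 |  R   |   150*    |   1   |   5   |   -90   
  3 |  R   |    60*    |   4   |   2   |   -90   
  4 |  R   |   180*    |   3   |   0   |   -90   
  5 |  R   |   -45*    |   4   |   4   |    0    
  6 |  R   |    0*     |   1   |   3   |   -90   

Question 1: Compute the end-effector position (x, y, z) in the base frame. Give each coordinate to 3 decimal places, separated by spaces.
after link 1: o_1 = (0.0000, 0.0000, 1.0000)
after link 2: o_2 = (-2.5000, -4.3301, 2.0000)
after link 3: o_3 = (0.4641, -7.1962, 0.2679)
after link 4: o_4 = (1.7631, -4.9462, -1.2321)
after link 5: o_5 = (7.1591, -3.6001, -0.1968)
after link 6: o_6 = (9.4740, -1.5905, 0.5797)

9.474 -1.591 0.580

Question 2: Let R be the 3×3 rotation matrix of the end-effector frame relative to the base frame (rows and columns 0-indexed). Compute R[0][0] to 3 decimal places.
End-effector x-axis (col 0 of R) = (0.4830,0.8365,0.2588)
R[0][0] = 0.4830

0.483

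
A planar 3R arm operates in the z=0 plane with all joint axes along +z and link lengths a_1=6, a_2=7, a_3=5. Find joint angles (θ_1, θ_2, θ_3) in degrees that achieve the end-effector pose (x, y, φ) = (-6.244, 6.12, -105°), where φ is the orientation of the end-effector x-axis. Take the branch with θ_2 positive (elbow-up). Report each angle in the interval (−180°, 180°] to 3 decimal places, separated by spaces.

90.000 45.001 119.999

wrist centre = target − a_3·(cos φ, sin φ) = (-4.9499, 10.9496)
cos θ_2 = (144.3959−6²−7²)/(2·6·7) = 0.7071; θ_2 = 45.0010° (elbow-up)
β = atan2(10.9496,-4.9499) = 114.3259°; ψ = atan2(4.9498,10.9497) = 24.3255°
θ_1 = β − ψ = 90.0004°
θ_3 = φ − θ_1 − θ_2 = 119.9986° (wrapped to (-180°,180°])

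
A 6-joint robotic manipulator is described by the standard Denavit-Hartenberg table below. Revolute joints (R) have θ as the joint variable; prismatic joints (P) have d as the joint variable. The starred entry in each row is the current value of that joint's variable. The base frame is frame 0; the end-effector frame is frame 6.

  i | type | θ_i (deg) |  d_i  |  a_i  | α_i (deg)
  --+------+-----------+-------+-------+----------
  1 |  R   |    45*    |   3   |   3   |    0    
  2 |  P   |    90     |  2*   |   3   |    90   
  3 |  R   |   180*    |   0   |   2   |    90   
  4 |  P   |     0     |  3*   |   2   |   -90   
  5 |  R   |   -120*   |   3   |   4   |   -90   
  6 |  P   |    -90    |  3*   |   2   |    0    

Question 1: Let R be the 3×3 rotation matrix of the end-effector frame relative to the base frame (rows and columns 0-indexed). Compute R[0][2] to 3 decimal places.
End-effector z-axis (col 2 of R) = (0.6124,-0.6124,0.5000)
R[0][2] = 0.6124

0.612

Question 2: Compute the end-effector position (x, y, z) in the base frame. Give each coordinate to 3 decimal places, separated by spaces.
after link 1: o_1 = (2.1213, 2.1213, 3.0000)
after link 2: o_2 = (0.0000, 4.2426, 5.0000)
after link 3: o_3 = (1.4142, 2.8284, 5.0000)
after link 4: o_4 = (2.8284, 1.4142, 8.0000)
after link 5: o_5 = (3.5355, 4.9497, 11.4641)
after link 6: o_6 = (6.7869, 4.5268, 12.9641)

6.787 4.527 12.964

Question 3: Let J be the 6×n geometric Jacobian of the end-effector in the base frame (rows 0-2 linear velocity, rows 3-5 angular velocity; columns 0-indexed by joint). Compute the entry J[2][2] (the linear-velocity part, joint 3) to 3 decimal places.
axis z_2 = (0.7071,0.7071,0.0000); lever o_n−o_2 = (6.7869,0.2842,7.9641)
cross product → J_v[:, 2] = (5.6315,-5.6315,-4.5981)
J_ω[:, 2] = z_2
entry J[2][2] = -4.5981

-4.598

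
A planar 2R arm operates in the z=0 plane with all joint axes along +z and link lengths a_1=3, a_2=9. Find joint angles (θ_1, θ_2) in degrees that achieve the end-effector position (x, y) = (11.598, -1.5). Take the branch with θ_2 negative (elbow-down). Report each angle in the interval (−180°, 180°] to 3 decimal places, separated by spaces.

cos θ_2 = (136.7636−3²−9²)/(2·3·9) = 0.8660; θ_2 = -30.0038° (elbow-down)
β = atan2(-1.5000,11.5980) = -7.3693°; ψ = atan2(-4.5005,10.7939) = -22.6336°
θ_1 = β − ψ = 15.2643°

15.264 -30.004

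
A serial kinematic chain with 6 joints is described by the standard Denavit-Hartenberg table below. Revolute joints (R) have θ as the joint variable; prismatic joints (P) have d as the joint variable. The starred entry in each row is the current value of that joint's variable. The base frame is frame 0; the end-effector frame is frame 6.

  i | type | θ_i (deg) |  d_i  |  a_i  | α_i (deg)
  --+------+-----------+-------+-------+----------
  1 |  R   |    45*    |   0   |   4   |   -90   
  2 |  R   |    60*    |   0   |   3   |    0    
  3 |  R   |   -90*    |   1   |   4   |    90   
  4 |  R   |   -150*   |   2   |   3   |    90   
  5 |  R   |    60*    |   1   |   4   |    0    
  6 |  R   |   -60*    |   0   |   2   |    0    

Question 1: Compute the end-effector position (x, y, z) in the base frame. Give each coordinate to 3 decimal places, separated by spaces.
after link 1: o_1 = (2.8284, 2.8284, 0.0000)
after link 2: o_2 = (3.8891, 3.8891, -2.5981)
after link 3: o_3 = (5.6315, 7.0457, -0.5981)
after link 4: o_4 = (4.3940, 3.6869, -0.1651)
after link 5: o_5 = (1.8972, 1.0006, 1.7189)
after link 6: o_6 = (1.5436, -0.7672, 0.8529)

1.544 -0.767 0.853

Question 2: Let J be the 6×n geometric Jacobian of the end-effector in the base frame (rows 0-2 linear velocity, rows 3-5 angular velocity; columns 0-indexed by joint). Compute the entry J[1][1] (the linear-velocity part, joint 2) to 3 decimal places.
axis z_1 = (-0.7071,0.7071,0.0000); lever o_n−o_1 = (-1.2848,-3.5956,0.8529)
cross product → J_v[:, 1] = (0.6031,0.6031,3.4510)
J_ω[:, 1] = z_1
entry J[1][1] = 0.6031

0.603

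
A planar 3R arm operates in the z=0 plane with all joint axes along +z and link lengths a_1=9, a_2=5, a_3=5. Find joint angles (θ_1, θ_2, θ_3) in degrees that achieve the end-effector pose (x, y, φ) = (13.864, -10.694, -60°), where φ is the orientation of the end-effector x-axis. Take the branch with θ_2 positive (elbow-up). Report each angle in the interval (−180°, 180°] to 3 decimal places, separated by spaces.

-45.000 45.000 -60.001

wrist centre = target − a_3·(cos φ, sin φ) = (11.3640, -6.3639)
cos θ_2 = (169.6394−9²−5²)/(2·9·5) = 0.7071; θ_2 = 45.0002° (elbow-up)
β = atan2(-6.3639,11.3640) = -29.2490°; ψ = atan2(3.5355,12.5355) = 15.7507°
θ_1 = β − ψ = -44.9996°
θ_3 = φ − θ_1 − θ_2 = -60.0006° (wrapped to (-180°,180°])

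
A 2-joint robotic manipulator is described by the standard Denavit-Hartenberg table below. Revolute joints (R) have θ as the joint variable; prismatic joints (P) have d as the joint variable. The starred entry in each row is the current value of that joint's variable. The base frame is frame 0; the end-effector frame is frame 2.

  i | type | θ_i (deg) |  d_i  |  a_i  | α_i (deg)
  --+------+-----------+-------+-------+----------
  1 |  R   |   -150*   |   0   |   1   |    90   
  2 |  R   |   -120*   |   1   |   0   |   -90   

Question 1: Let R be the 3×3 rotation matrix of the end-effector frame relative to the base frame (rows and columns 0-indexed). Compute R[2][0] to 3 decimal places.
-0.866

End-effector x-axis (col 0 of R) = (0.4330,0.2500,-0.8660)
R[2][0] = -0.8660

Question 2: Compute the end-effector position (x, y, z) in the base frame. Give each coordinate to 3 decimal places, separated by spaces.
after link 1: o_1 = (-0.8660, -0.5000, 0.0000)
after link 2: o_2 = (-1.3660, 0.3660, 0.0000)

-1.366 0.366 0.000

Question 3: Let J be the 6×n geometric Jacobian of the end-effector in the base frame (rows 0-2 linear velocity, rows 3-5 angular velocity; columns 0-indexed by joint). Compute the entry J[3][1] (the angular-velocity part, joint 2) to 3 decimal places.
-0.500

axis z_1 = (-0.5000,0.8660,0.0000); lever o_n−o_1 = (-0.5000,0.8660,0.0000)
cross product → J_v[:, 1] = (0.0000,0.0000,-0.0000)
J_ω[:, 1] = z_1
entry J[3][1] = -0.5000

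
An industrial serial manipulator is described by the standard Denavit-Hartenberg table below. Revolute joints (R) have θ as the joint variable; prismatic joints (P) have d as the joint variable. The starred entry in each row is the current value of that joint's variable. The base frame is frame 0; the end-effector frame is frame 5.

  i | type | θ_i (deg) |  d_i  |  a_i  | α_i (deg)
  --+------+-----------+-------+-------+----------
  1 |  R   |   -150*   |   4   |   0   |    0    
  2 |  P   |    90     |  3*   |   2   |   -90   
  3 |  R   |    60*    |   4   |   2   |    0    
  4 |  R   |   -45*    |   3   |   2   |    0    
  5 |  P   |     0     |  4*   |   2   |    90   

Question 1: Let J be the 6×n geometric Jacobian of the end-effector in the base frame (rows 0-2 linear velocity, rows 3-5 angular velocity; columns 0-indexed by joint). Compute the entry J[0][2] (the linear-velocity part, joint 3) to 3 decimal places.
axis z_2 = (0.8660,0.5000,0.0000); lever o_n−o_2 = (11.9581,1.2879,-2.7673)
cross product → J_v[:, 2] = (-1.3837,2.3966,-4.8637)
J_ω[:, 2] = z_2
entry J[0][2] = -1.3837

-1.384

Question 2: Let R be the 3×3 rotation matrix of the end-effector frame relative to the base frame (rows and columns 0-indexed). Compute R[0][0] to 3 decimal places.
0.483

End-effector x-axis (col 0 of R) = (0.4830,-0.8365,-0.2588)
R[0][0] = 0.4830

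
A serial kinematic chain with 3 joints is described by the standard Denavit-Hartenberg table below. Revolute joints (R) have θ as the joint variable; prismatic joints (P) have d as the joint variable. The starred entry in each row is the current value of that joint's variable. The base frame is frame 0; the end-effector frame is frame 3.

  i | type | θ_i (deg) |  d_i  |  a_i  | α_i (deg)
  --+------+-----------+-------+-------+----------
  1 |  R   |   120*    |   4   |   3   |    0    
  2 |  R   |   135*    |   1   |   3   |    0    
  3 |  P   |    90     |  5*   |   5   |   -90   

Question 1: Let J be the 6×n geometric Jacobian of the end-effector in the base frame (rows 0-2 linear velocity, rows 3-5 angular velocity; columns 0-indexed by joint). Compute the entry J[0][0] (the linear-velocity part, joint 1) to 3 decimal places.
1.594

axis z_0 = ẑ; lever o_n−o_0 = (2.5532,-1.5938,10.0000)
cross product → J_v[:, 0] = (1.5938,2.5532,-0.0000)
J_ω[:, 0] = z_0
entry J[0][0] = 1.5938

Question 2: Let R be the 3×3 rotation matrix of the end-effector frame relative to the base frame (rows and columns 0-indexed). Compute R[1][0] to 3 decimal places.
End-effector x-axis (col 0 of R) = (0.9659,-0.2588,0.0000)
R[1][0] = -0.2588

-0.259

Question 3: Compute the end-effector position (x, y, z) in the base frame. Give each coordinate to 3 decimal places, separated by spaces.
after link 1: o_1 = (-1.5000, 2.5981, 4.0000)
after link 2: o_2 = (-2.2765, -0.2997, 5.0000)
after link 3: o_3 = (2.5532, -1.5938, 10.0000)

2.553 -1.594 10.000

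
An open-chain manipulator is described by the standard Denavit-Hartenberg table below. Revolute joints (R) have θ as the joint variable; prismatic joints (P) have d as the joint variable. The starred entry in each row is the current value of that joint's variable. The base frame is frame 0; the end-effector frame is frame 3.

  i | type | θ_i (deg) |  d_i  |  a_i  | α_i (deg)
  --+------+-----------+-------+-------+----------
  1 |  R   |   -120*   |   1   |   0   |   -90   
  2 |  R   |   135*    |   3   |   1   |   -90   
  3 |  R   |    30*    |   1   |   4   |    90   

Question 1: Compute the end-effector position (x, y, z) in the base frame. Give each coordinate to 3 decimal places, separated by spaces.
2.798 2.846 -1.449

after link 1: o_1 = (0.0000, 0.0000, 1.0000)
after link 2: o_2 = (2.9516, -0.8876, 0.2929)
after link 3: o_3 = (2.7979, 2.8461, -1.4495)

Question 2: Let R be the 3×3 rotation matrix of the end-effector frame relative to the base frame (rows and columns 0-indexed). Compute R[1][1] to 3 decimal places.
End-effector y-axis (col 1 of R) = (0.3536,0.6124,0.7071)
R[1][1] = 0.6124

0.612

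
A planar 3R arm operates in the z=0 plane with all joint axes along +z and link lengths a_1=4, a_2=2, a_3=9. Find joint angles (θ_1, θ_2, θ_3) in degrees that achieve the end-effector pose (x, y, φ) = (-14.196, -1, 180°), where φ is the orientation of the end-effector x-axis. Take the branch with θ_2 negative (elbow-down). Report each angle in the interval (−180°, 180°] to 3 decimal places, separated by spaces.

-149.998 -60.007 30.004

wrist centre = target − a_3·(cos φ, sin φ) = (-5.1960, -1.0000)
cos θ_2 = (27.9984−4²−2²)/(2·4·2) = 0.4999; θ_2 = -60.0065° (elbow-down)
β = atan2(-1.0000,-5.1960) = -169.1063°; ψ = atan2(-1.7322,4.9998) = -19.1085°
θ_1 = β − ψ = -149.9978°
θ_3 = φ − θ_1 − θ_2 = 30.0044° (wrapped to (-180°,180°])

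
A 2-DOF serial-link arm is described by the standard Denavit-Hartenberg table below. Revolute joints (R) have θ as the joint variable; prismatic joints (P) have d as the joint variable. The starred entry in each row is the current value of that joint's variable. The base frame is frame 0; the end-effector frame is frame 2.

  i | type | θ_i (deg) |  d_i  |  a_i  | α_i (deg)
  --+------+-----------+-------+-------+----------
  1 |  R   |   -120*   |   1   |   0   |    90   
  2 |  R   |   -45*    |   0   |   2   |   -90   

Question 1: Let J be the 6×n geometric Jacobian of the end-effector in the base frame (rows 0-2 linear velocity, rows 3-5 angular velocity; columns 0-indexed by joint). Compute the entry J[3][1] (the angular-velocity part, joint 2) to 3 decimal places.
axis z_1 = (-0.8660,0.5000,0.0000); lever o_n−o_1 = (-0.7071,-1.2247,-1.4142)
cross product → J_v[:, 1] = (-0.7071,-1.2247,1.4142)
J_ω[:, 1] = z_1
entry J[3][1] = -0.8660

-0.866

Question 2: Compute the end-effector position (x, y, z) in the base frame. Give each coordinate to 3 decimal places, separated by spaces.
-0.707 -1.225 -0.414

after link 1: o_1 = (0.0000, 0.0000, 1.0000)
after link 2: o_2 = (-0.7071, -1.2247, -0.4142)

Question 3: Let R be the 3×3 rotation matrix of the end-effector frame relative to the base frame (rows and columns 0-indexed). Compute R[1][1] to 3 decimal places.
End-effector y-axis (col 1 of R) = (0.8660,-0.5000,-0.0000)
R[1][1] = -0.5000

-0.500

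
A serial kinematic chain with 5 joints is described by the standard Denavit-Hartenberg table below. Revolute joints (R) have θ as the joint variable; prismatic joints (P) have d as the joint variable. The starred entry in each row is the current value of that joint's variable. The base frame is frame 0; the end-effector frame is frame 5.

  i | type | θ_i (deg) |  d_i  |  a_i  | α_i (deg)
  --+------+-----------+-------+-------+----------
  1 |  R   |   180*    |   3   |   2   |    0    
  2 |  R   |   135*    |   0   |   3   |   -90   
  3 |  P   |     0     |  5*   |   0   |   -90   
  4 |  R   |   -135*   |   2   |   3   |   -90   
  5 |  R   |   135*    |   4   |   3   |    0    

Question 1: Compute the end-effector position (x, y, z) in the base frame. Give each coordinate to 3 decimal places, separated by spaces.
7.657 2.293 3.121

after link 1: o_1 = (-2.0000, 0.0000, 3.0000)
after link 2: o_2 = (0.1213, -2.1213, 3.0000)
after link 3: o_3 = (3.6569, 1.4142, 3.0000)
after link 4: o_4 = (3.6569, 4.4142, 1.0000)
after link 5: o_5 = (7.6569, 2.2929, 3.1213)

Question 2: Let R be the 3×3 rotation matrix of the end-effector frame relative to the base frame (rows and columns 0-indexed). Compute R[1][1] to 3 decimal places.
-0.707

End-effector y-axis (col 1 of R) = (-0.0000,-0.7071,-0.7071)
R[1][1] = -0.7071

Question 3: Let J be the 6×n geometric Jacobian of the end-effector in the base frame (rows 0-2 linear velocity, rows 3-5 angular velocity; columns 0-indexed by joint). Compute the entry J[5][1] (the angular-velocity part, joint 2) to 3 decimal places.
1.000

axis z_1 = (0.0000,0.0000,1.0000); lever o_n−o_1 = (9.6569,2.2929,0.1213)
cross product → J_v[:, 1] = (-2.2929,9.6569,0.0000)
J_ω[:, 1] = z_1
entry J[5][1] = 1.0000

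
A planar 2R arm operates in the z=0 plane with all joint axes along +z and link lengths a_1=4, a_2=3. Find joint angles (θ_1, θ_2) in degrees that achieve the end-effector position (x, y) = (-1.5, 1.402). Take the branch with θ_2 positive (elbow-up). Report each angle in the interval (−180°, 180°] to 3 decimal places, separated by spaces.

cos θ_2 = (4.2156−4²−3²)/(2·4·3) = -0.8660; θ_2 = 149.9990° (elbow-up)
β = atan2(1.4020,-1.5000) = 136.9341°; ψ = atan2(1.5000,1.4020) = 46.9360°
θ_1 = β − ψ = 89.9981°

89.998 149.999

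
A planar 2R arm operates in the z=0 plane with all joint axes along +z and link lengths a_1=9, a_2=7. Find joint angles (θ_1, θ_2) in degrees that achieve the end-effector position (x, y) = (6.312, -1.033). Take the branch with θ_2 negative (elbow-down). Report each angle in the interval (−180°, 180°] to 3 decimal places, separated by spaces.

41.413 -134.998

cos θ_2 = (40.9084−9²−7²)/(2·9·7) = -0.7071; θ_2 = -134.9975° (elbow-down)
β = atan2(-1.0330,6.3120) = -9.2944°; ψ = atan2(-4.9500,4.0505) = -50.7071°
θ_1 = β − ψ = 41.4127°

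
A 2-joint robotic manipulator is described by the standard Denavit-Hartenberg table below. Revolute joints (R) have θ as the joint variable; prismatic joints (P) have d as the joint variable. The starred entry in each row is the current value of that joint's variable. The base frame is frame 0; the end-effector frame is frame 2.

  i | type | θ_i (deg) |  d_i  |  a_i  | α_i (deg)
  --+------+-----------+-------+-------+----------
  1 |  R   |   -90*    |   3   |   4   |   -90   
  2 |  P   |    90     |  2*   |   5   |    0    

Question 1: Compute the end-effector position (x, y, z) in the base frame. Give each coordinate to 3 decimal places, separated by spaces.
2.000 -4.000 -2.000

after link 1: o_1 = (0.0000, -4.0000, 3.0000)
after link 2: o_2 = (2.0000, -4.0000, -2.0000)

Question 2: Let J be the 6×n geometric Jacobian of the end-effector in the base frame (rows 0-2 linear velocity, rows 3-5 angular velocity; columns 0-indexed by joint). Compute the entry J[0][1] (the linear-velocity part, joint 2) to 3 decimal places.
prismatic axis z_1 = (1.0000,0.0000,0.0000)
J_v[:, 1] = z_1; J_ω[:, 1] = (0,0,0)
entry J[0][1] = 1.0000

1.000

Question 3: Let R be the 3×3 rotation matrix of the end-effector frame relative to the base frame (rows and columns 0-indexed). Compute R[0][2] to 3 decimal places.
1.000

End-effector z-axis (col 2 of R) = (1.0000,0.0000,0.0000)
R[0][2] = 1.0000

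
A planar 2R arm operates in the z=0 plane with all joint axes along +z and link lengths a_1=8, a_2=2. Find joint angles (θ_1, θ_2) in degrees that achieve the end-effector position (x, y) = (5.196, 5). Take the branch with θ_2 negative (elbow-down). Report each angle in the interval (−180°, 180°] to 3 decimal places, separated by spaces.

cos θ_2 = (51.9984−8²−2²)/(2·8·2) = -0.5000; θ_2 = -120.0033° (elbow-down)
β = atan2(5.0000,5.1960) = 43.8987°; ψ = atan2(-1.7320,6.9999) = -13.8976°
θ_1 = β − ψ = 57.7964°

57.796 -120.003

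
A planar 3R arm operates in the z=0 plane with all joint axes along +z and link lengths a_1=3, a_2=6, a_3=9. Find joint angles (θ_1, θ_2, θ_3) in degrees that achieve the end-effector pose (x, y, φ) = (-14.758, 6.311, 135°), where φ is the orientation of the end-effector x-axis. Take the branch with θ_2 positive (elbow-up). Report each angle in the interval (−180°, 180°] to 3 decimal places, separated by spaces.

wrist centre = target − a_3·(cos φ, sin φ) = (-8.3940, -0.0530)
cos θ_2 = (70.4627−3²−6²)/(2·3·6) = 0.7073; θ_2 = 44.9846° (elbow-up)
β = atan2(-0.0530,-8.3940) = -179.6385°; ψ = atan2(4.2415,7.2438) = 30.3505°
θ_1 = β − ψ = -209.9890°
θ_3 = φ − θ_1 − θ_2 = -59.9955° (wrapped to (-180°,180°])

150.011 44.985 -59.996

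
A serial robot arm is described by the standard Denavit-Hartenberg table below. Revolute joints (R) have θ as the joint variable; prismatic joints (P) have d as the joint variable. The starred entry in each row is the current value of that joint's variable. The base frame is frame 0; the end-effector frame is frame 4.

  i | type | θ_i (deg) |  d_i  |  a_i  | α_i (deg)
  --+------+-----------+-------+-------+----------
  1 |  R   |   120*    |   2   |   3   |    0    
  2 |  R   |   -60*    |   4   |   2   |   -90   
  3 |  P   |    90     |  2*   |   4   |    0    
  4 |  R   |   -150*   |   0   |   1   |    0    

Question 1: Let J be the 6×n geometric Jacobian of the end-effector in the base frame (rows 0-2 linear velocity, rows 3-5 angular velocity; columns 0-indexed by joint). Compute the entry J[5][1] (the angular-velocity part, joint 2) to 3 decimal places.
1.000

axis z_1 = (0.0000,0.0000,1.0000); lever o_n−o_1 = (-0.4821,3.1651,0.8660)
cross product → J_v[:, 1] = (-3.1651,-0.4821,0.0000)
J_ω[:, 1] = z_1
entry J[5][1] = 1.0000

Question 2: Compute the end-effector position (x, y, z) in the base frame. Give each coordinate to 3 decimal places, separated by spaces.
-1.982 5.763 2.866

after link 1: o_1 = (-1.5000, 2.5981, 2.0000)
after link 2: o_2 = (-0.5000, 4.3301, 6.0000)
after link 3: o_3 = (-2.2321, 5.3301, 2.0000)
after link 4: o_4 = (-1.9821, 5.7631, 2.8660)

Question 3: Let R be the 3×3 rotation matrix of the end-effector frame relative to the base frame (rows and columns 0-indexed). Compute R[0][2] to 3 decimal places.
End-effector z-axis (col 2 of R) = (-0.8660,0.5000,0.0000)
R[0][2] = -0.8660

-0.866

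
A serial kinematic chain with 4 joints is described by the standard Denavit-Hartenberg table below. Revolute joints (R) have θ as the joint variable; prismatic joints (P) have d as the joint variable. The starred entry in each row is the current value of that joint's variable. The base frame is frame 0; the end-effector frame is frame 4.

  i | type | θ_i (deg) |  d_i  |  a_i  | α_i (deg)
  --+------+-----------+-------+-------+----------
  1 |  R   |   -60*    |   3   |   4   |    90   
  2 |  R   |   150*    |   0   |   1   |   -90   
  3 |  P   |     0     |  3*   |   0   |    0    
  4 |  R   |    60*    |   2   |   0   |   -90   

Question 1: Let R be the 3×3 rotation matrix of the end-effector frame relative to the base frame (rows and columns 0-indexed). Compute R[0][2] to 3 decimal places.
End-effector z-axis (col 2 of R) = (0.8080,-0.3995,-0.4330)
R[0][2] = 0.8080

0.808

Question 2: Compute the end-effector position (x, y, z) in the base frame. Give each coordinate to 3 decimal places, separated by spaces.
0.317 -0.549 -0.830

after link 1: o_1 = (2.0000, -3.4641, 3.0000)
after link 2: o_2 = (1.5670, -2.7141, 3.5000)
after link 3: o_3 = (0.8170, -1.4151, 0.9019)
after link 4: o_4 = (0.3170, -0.5490, -0.8301)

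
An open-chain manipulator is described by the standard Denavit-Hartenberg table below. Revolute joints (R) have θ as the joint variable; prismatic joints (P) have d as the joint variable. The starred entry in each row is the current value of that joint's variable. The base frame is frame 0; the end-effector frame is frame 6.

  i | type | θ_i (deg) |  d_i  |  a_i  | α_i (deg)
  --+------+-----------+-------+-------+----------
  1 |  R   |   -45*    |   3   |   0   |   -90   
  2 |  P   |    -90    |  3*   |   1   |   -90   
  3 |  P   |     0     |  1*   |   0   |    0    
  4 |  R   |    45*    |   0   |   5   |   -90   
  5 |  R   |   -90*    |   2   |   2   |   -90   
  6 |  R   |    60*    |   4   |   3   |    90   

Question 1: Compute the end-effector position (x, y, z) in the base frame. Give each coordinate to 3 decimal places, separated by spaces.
after link 1: o_1 = (0.0000, 0.0000, 3.0000)
after link 2: o_2 = (2.1213, 2.1213, 4.0000)
after link 3: o_3 = (2.8284, 1.4142, 4.0000)
after link 4: o_4 = (0.3284, -1.0858, 7.5355)
after link 5: o_5 = (0.7426, -3.5000, 6.1213)
after link 6: o_6 = (1.1023, -5.2616, 10.7869)

1.102 -5.262 10.787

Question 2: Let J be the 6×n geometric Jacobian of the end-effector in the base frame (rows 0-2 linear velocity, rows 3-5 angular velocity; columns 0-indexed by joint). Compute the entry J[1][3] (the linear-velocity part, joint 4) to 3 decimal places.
-4.799

axis z_3 = (0.7071,-0.7071,-0.0000); lever o_n−o_3 = (-1.7261,-6.6758,6.7869)
cross product → J_v[:, 3] = (-4.7990,-4.7990,-5.9411)
J_ω[:, 3] = z_3
entry J[1][3] = -4.7990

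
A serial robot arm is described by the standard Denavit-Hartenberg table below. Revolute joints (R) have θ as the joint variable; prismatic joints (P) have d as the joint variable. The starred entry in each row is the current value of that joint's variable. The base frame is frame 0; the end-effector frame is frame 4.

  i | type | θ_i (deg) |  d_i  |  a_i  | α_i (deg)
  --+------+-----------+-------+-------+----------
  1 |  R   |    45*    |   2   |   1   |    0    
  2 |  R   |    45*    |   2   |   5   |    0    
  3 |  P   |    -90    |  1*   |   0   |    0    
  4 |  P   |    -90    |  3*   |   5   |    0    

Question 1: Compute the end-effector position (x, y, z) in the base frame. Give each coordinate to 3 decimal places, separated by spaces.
after link 1: o_1 = (0.7071, 0.7071, 2.0000)
after link 2: o_2 = (0.7071, 5.7071, 4.0000)
after link 3: o_3 = (0.7071, 5.7071, 5.0000)
after link 4: o_4 = (0.7071, 0.7071, 8.0000)

0.707 0.707 8.000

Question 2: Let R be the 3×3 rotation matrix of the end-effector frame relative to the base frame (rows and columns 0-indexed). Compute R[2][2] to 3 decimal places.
1.000

End-effector z-axis (col 2 of R) = (0.0000,0.0000,1.0000)
R[2][2] = 1.0000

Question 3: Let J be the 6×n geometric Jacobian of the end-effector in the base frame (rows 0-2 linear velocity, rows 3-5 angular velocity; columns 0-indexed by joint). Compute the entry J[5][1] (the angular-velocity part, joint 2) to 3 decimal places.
axis z_1 = (0.0000,0.0000,1.0000); lever o_n−o_1 = (0.0000,0.0000,6.0000)
cross product → J_v[:, 1] = (-0.0000,0.0000,0.0000)
J_ω[:, 1] = z_1
entry J[5][1] = 1.0000

1.000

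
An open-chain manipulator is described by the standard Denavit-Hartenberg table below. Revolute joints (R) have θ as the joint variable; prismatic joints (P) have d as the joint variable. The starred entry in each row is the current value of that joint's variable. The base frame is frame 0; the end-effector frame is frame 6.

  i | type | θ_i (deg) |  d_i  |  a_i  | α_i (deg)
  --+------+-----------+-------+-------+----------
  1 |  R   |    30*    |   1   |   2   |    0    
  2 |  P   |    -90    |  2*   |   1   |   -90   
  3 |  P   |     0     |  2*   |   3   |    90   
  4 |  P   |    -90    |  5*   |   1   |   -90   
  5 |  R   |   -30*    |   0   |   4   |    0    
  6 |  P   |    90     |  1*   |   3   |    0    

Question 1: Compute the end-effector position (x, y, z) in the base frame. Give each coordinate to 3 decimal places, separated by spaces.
0.799 -5.312 7.402

after link 1: o_1 = (1.7321, 1.0000, 1.0000)
after link 2: o_2 = (2.2321, 0.1340, 3.0000)
after link 3: o_3 = (5.4641, -1.4641, 3.0000)
after link 4: o_4 = (4.5981, -1.9641, 8.0000)
after link 5: o_5 = (1.5981, -3.6962, 10.0000)
after link 6: o_6 = (0.7990, -5.3122, 7.4019)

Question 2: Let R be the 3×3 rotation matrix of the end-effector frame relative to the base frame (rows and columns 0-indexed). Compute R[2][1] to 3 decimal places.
End-effector y-axis (col 1 of R) = (0.7500,0.4330,-0.5000)
R[2][1] = -0.5000

-0.500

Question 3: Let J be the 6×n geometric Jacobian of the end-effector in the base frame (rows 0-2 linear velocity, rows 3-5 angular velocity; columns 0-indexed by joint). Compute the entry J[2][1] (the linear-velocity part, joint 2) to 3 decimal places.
prismatic axis z_1 = (0.0000,0.0000,1.0000)
J_v[:, 1] = z_1; J_ω[:, 1] = (0,0,0)
entry J[2][1] = 1.0000

1.000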